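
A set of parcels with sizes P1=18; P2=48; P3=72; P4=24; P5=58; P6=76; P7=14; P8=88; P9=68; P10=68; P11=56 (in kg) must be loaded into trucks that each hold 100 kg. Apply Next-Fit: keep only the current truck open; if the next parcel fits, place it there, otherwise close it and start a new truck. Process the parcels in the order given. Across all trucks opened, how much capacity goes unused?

Put P1 (18 kg) in truck 1; 82 kg remain.
Put P2 (48 kg) in truck 1; 34 kg remain.
Put P3 (72 kg) in truck 2; 28 kg remain.
Put P4 (24 kg) in truck 2; 4 kg remain.
Put P5 (58 kg) in truck 3; 42 kg remain.
Put P6 (76 kg) in truck 4; 24 kg remain.
Put P7 (14 kg) in truck 4; 10 kg remain.
Put P8 (88 kg) in truck 5; 12 kg remain.
Put P9 (68 kg) in truck 6; 32 kg remain.
Put P10 (68 kg) in truck 7; 32 kg remain.
Put P11 (56 kg) in truck 8; 44 kg remain.
8 trucks × 100 kg = 800 kg; used 590 kg; unused 210 kg.

210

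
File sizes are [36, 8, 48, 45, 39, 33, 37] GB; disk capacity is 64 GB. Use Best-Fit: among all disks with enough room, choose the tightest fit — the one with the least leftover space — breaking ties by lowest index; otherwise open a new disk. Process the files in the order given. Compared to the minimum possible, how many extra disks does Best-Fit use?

0

Best-Fit: [36,8] [48] [45] [39] [33] [37] → 6 disks.
6 files exceed 32 GB (half the capacity), and no two of those can share a disk, so at least 6 disks are needed.
So 6 is already optimal.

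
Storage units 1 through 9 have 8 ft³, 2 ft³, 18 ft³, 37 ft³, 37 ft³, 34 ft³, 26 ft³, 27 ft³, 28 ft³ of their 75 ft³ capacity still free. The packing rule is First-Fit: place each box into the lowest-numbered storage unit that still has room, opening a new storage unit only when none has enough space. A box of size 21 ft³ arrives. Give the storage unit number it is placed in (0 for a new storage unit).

Storage units with room: storage unit 4 (37 ft³), storage unit 5 (37 ft³), storage unit 6 (34 ft³), storage unit 7 (26 ft³), storage unit 8 (27 ft³), storage unit 9 (28 ft³).
The first with room is storage unit 4.

4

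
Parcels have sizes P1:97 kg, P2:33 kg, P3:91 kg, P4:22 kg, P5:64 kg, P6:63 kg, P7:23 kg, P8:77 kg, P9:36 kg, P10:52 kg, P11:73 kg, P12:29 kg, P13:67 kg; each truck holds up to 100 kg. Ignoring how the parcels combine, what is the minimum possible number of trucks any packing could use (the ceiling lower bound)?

8 trucks

Total size = 97 + 33 + 91 + 22 + 64 + 63 + 23 + 77 + 36 + 52 + 73 + 29 + 67 = 727 kg.
⌈727 / 100⌉ = 8.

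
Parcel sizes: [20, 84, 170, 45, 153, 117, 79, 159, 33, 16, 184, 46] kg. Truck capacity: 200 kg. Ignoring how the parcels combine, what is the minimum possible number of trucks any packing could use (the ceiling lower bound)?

Total size = 20 + 84 + 170 + 45 + 153 + 117 + 79 + 159 + 33 + 16 + 184 + 46 = 1106 kg.
⌈1106 / 200⌉ = 6.

6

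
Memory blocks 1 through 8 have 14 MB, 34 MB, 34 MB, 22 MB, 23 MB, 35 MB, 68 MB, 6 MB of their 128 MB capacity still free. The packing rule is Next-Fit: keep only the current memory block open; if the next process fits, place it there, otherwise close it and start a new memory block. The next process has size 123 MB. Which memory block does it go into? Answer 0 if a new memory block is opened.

0

Next-Fit only looks at memory block 8, which has 6 MB free.
123 MB does not fit, so a new memory block is opened.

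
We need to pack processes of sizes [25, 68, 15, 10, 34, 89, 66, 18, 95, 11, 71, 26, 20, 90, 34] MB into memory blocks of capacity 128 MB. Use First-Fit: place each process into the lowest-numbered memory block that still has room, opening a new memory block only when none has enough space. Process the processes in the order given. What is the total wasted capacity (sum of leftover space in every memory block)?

Put 25 MB in memory block 1; 103 MB remain.
Put 68 MB in memory block 1; 35 MB remain.
Put 15 MB in memory block 1; 20 MB remain.
Put 10 MB in memory block 1; 10 MB remain.
Put 34 MB in memory block 2; 94 MB remain.
Put 89 MB in memory block 2; 5 MB remain.
Put 66 MB in memory block 3; 62 MB remain.
Put 18 MB in memory block 3; 44 MB remain.
Put 95 MB in memory block 4; 33 MB remain.
Put 11 MB in memory block 3; 33 MB remain.
Put 71 MB in memory block 5; 57 MB remain.
Put 26 MB in memory block 3; 7 MB remain.
Put 20 MB in memory block 4; 13 MB remain.
Put 90 MB in memory block 6; 38 MB remain.
Put 34 MB in memory block 5; 23 MB remain.
6 memory blocks × 128 MB = 768 MB; used 672 MB; unused 96 MB.

96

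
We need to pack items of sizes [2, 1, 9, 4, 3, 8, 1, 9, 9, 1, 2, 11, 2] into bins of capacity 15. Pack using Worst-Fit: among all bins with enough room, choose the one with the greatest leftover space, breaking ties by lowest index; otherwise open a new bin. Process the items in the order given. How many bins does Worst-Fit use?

5

bin 1: place 2, 13 left
bin 1: place 1, 12 left
bin 1: place 9, 3 left
bin 2: place 4, 11 left
bin 2: place 3, 8 left
bin 2: place 8, 0 left
bin 1: place 1, 2 left
bin 3: place 9, 6 left
bin 4: place 9, 6 left
bin 3: place 1, 5 left
bin 4: place 2, 4 left
bin 5: place 11, 4 left
bin 3: place 2, 3 left
Final bins: [2,1,9,1] [4,3,8] [9,1,2] [9,2] [11].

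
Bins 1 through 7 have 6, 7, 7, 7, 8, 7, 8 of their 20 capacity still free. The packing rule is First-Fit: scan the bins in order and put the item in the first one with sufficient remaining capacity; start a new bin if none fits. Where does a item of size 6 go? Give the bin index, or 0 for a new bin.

1

Bins with room: bin 1 (6), bin 2 (7), bin 3 (7), bin 4 (7), bin 5 (8), bin 6 (7), bin 7 (8).
The first with room is bin 1.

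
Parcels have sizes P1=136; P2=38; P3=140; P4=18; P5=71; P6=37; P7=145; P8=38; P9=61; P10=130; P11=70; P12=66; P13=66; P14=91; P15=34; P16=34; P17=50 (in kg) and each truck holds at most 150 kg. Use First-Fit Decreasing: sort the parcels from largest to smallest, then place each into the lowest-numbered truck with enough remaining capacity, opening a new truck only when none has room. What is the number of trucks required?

9 trucks

Sorted descending: 145, 140, 136, 130, 91, 71, 70, 66, 66, 61, 50, 38, 38, 37, 34, 34, 18.
145 kg → truck 1 (remaining 5 kg)
140 kg → truck 2 (remaining 10 kg)
136 kg → truck 3 (remaining 14 kg)
130 kg → truck 4 (remaining 20 kg)
91 kg → truck 5 (remaining 59 kg)
71 kg → truck 6 (remaining 79 kg)
70 kg → truck 6 (remaining 9 kg)
66 kg → truck 7 (remaining 84 kg)
66 kg → truck 7 (remaining 18 kg)
61 kg → truck 8 (remaining 89 kg)
50 kg → truck 5 (remaining 9 kg)
38 kg → truck 8 (remaining 51 kg)
38 kg → truck 8 (remaining 13 kg)
37 kg → truck 9 (remaining 113 kg)
34 kg → truck 9 (remaining 79 kg)
34 kg → truck 9 (remaining 45 kg)
18 kg → truck 4 (remaining 2 kg)
Final trucks: [145] [140] [136] [130,18] [91,50] [71,70] [66,66] [61,38,38] [37,34,34].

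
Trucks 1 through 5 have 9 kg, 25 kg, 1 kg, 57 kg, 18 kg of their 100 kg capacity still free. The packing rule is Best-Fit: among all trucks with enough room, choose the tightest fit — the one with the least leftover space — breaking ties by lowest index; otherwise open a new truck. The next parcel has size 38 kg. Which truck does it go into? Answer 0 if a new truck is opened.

4

Trucks with room: truck 4 (57 kg).
Tightest fit is truck 4 with 57 kg free.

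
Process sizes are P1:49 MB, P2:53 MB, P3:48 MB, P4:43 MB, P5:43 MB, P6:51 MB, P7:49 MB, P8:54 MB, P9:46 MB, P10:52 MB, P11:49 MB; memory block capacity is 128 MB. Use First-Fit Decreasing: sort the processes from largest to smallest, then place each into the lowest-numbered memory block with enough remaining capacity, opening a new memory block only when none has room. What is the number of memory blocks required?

6

Sorted descending: 54, 53, 52, 51, 49, 49, 49, 48, 46, 43, 43.
Put 54 MB in memory block 1; 74 MB remain.
Put 53 MB in memory block 1; 21 MB remain.
Put 52 MB in memory block 2; 76 MB remain.
Put 51 MB in memory block 2; 25 MB remain.
Put 49 MB in memory block 3; 79 MB remain.
Put 49 MB in memory block 3; 30 MB remain.
Put 49 MB in memory block 4; 79 MB remain.
Put 48 MB in memory block 4; 31 MB remain.
Put 46 MB in memory block 5; 82 MB remain.
Put 43 MB in memory block 5; 39 MB remain.
Put 43 MB in memory block 6; 85 MB remain.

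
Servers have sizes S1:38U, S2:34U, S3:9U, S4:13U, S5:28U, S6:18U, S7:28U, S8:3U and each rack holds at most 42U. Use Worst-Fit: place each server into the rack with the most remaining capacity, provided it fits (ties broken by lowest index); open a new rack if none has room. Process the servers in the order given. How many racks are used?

S1 (38U) → rack 1 (remaining 4U)
S2 (34U) → rack 2 (remaining 8U)
S3 (9U) → rack 3 (remaining 33U)
S4 (13U) → rack 3 (remaining 20U)
S5 (28U) → rack 4 (remaining 14U)
S6 (18U) → rack 3 (remaining 2U)
S7 (28U) → rack 5 (remaining 14U)
S8 (3U) → rack 4 (remaining 11U)

5 racks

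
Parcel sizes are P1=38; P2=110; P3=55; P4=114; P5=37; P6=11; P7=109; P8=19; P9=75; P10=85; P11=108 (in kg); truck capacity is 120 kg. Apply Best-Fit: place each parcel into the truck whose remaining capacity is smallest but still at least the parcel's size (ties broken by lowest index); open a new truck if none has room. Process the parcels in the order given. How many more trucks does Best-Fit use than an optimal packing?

1

Best-Fit: [38,55,11] [110] [114] [37,19] [109] [75] [85] [108] → 8 trucks.
Total size 761 kg; any packing needs at least ⌈761/120⌉ = 7 trucks.
An optimal packing achieves that bound: [114] [110] [109,11] [108] [85,19] [75,38] [55,37] → 7 trucks.
Excess: 8 − 7 = 1.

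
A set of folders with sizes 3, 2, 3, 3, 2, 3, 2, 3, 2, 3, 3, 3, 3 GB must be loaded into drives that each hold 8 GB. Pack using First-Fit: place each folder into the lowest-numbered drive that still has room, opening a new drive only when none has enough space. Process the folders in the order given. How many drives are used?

5

3 GB → drive 1 (remaining 5 GB)
2 GB → drive 1 (remaining 3 GB)
3 GB → drive 1 (remaining 0 GB)
3 GB → drive 2 (remaining 5 GB)
2 GB → drive 2 (remaining 3 GB)
3 GB → drive 2 (remaining 0 GB)
2 GB → drive 3 (remaining 6 GB)
3 GB → drive 3 (remaining 3 GB)
2 GB → drive 3 (remaining 1 GB)
3 GB → drive 4 (remaining 5 GB)
3 GB → drive 4 (remaining 2 GB)
3 GB → drive 5 (remaining 5 GB)
3 GB → drive 5 (remaining 2 GB)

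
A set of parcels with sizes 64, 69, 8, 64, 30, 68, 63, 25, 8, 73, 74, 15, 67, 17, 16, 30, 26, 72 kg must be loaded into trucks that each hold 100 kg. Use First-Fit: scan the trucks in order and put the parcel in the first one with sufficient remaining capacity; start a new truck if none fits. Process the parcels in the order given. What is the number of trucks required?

9

truck 1: place 64 kg, 36 kg left
truck 2: place 69 kg, 31 kg left
truck 1: place 8 kg, 28 kg left
truck 3: place 64 kg, 36 kg left
truck 2: place 30 kg, 1 kg left
truck 4: place 68 kg, 32 kg left
truck 5: place 63 kg, 37 kg left
truck 1: place 25 kg, 3 kg left
truck 3: place 8 kg, 28 kg left
truck 6: place 73 kg, 27 kg left
truck 7: place 74 kg, 26 kg left
truck 3: place 15 kg, 13 kg left
truck 8: place 67 kg, 33 kg left
truck 4: place 17 kg, 15 kg left
truck 5: place 16 kg, 21 kg left
truck 8: place 30 kg, 3 kg left
truck 6: place 26 kg, 1 kg left
truck 9: place 72 kg, 28 kg left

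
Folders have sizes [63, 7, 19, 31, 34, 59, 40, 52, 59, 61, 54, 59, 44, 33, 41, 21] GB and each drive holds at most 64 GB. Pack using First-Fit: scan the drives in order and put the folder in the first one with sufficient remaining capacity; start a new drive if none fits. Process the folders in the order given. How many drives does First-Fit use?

13 drives

Put 63 GB in drive 1; 1 GB remain.
Put 7 GB in drive 2; 57 GB remain.
Put 19 GB in drive 2; 38 GB remain.
Put 31 GB in drive 2; 7 GB remain.
Put 34 GB in drive 3; 30 GB remain.
Put 59 GB in drive 4; 5 GB remain.
Put 40 GB in drive 5; 24 GB remain.
Put 52 GB in drive 6; 12 GB remain.
Put 59 GB in drive 7; 5 GB remain.
Put 61 GB in drive 8; 3 GB remain.
Put 54 GB in drive 9; 10 GB remain.
Put 59 GB in drive 10; 5 GB remain.
Put 44 GB in drive 11; 20 GB remain.
Put 33 GB in drive 12; 31 GB remain.
Put 41 GB in drive 13; 23 GB remain.
Put 21 GB in drive 3; 9 GB remain.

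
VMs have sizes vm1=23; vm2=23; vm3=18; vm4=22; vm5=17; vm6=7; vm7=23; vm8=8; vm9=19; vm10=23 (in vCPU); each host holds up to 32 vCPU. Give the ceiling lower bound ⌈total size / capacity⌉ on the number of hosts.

Total size = 23 + 23 + 18 + 22 + 17 + 7 + 23 + 8 + 19 + 23 = 183 vCPU.
⌈183 / 32⌉ = 6.

6 hosts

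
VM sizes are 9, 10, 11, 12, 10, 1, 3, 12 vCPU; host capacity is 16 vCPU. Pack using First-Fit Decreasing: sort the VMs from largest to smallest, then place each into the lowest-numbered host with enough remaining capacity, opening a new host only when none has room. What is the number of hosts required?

Sorted descending: 12, 12, 11, 10, 10, 9, 3, 1.
Put 12 vCPU in host 1; 4 vCPU remain.
Put 12 vCPU in host 2; 4 vCPU remain.
Put 11 vCPU in host 3; 5 vCPU remain.
Put 10 vCPU in host 4; 6 vCPU remain.
Put 10 vCPU in host 5; 6 vCPU remain.
Put 9 vCPU in host 6; 7 vCPU remain.
Put 3 vCPU in host 1; 1 vCPU remain.
Put 1 vCPU in host 1; 0 vCPU remain.

6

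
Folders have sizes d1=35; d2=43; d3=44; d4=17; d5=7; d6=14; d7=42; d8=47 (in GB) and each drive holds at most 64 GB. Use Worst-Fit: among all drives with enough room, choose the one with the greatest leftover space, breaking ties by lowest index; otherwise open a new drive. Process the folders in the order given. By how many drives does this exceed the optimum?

0

Worst-Fit: [35,17] [43,7] [44,14] [42] [47] → 5 drives.
5 folders exceed 32 GB (half the capacity), and no two of those can share a drive, so at least 5 drives are needed.
So 5 is already optimal.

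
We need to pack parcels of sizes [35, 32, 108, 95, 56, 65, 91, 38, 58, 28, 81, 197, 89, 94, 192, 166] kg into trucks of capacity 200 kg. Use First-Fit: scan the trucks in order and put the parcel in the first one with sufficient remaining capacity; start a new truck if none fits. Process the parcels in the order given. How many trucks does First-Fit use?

truck 1: place 35 kg, 165 kg left
truck 1: place 32 kg, 133 kg left
truck 1: place 108 kg, 25 kg left
truck 2: place 95 kg, 105 kg left
truck 2: place 56 kg, 49 kg left
truck 3: place 65 kg, 135 kg left
truck 3: place 91 kg, 44 kg left
truck 2: place 38 kg, 11 kg left
truck 4: place 58 kg, 142 kg left
truck 3: place 28 kg, 16 kg left
truck 4: place 81 kg, 61 kg left
truck 5: place 197 kg, 3 kg left
truck 6: place 89 kg, 111 kg left
truck 6: place 94 kg, 17 kg left
truck 7: place 192 kg, 8 kg left
truck 8: place 166 kg, 34 kg left

8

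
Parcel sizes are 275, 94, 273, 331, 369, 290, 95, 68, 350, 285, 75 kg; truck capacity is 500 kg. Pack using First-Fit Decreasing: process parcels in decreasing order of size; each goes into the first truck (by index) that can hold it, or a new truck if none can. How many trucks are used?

Sorted descending: 369, 350, 331, 290, 285, 275, 273, 95, 94, 75, 68.
369 kg → truck 1 (remaining 131 kg)
350 kg → truck 2 (remaining 150 kg)
331 kg → truck 3 (remaining 169 kg)
290 kg → truck 4 (remaining 210 kg)
285 kg → truck 5 (remaining 215 kg)
275 kg → truck 6 (remaining 225 kg)
273 kg → truck 7 (remaining 227 kg)
95 kg → truck 1 (remaining 36 kg)
94 kg → truck 2 (remaining 56 kg)
75 kg → truck 3 (remaining 94 kg)
68 kg → truck 3 (remaining 26 kg)

7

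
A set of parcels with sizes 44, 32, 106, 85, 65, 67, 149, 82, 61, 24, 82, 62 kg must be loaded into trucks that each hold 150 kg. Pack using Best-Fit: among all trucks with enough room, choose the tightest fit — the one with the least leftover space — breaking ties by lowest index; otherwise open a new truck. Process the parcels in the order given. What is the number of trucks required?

Put 44 kg in truck 1; 106 kg remain.
Put 32 kg in truck 1; 74 kg remain.
Put 106 kg in truck 2; 44 kg remain.
Put 85 kg in truck 3; 65 kg remain.
Put 65 kg in truck 3; 0 kg remain.
Put 67 kg in truck 1; 7 kg remain.
Put 149 kg in truck 4; 1 kg remain.
Put 82 kg in truck 5; 68 kg remain.
Put 61 kg in truck 5; 7 kg remain.
Put 24 kg in truck 2; 20 kg remain.
Put 82 kg in truck 6; 68 kg remain.
Put 62 kg in truck 6; 6 kg remain.

6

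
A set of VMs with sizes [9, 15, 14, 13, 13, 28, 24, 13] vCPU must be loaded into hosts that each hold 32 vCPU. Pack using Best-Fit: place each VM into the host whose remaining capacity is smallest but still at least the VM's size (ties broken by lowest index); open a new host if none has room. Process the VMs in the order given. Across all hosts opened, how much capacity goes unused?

31

host 1: place 9 vCPU, 23 vCPU left
host 1: place 15 vCPU, 8 vCPU left
host 2: place 14 vCPU, 18 vCPU left
host 2: place 13 vCPU, 5 vCPU left
host 3: place 13 vCPU, 19 vCPU left
host 4: place 28 vCPU, 4 vCPU left
host 5: place 24 vCPU, 8 vCPU left
host 3: place 13 vCPU, 6 vCPU left
5 hosts × 32 vCPU = 160 vCPU; used 129 vCPU; unused 31 vCPU.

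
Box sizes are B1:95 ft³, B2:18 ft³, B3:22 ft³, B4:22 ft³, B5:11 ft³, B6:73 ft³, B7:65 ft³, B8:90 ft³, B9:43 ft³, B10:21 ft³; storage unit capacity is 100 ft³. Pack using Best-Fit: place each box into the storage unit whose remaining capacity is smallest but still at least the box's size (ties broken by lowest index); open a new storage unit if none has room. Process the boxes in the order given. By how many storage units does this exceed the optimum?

Best-Fit: [95] [18,22,22,11,21] [73] [65] [90] [43] → 6 storage units.
Total size 460 ft³; any packing needs at least ⌈460/100⌉ = 5 storage units.
An optimal packing achieves that bound: [95] [90] [73,22] [65,22,11] [43,21,18] → 5 storage units.
Excess: 6 − 5 = 1.

1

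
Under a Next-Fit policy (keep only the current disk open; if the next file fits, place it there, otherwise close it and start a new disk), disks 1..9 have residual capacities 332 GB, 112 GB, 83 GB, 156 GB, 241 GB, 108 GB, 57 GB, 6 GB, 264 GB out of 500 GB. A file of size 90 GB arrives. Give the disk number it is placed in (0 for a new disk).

9

Next-Fit only looks at disk 9, which has 264 GB free.
90 GB fits there.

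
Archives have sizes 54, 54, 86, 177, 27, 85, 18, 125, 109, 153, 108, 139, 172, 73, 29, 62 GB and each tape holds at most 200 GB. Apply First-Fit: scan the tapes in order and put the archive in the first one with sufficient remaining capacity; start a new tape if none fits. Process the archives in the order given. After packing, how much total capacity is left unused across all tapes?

Put 54 GB in tape 1; 146 GB remain.
Put 54 GB in tape 1; 92 GB remain.
Put 86 GB in tape 1; 6 GB remain.
Put 177 GB in tape 2; 23 GB remain.
Put 27 GB in tape 3; 173 GB remain.
Put 85 GB in tape 3; 88 GB remain.
Put 18 GB in tape 2; 5 GB remain.
Put 125 GB in tape 4; 75 GB remain.
Put 109 GB in tape 5; 91 GB remain.
Put 153 GB in tape 6; 47 GB remain.
Put 108 GB in tape 7; 92 GB remain.
Put 139 GB in tape 8; 61 GB remain.
Put 172 GB in tape 9; 28 GB remain.
Put 73 GB in tape 3; 15 GB remain.
Put 29 GB in tape 4; 46 GB remain.
Put 62 GB in tape 5; 29 GB remain.
9 tapes × 200 GB = 1800 GB; used 1471 GB; unused 329 GB.

329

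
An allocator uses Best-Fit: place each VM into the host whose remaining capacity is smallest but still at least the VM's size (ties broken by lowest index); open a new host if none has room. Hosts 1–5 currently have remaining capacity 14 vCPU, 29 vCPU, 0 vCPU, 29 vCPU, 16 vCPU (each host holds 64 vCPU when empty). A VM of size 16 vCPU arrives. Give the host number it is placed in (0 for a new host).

Hosts with room: host 2 (29 vCPU), host 4 (29 vCPU), host 5 (16 vCPU).
Tightest fit is host 5 with 16 vCPU free.

5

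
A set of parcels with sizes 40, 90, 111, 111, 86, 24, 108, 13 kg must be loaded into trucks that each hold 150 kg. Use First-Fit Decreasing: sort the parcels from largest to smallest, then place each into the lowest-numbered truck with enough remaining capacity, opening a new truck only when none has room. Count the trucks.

5 trucks

Sorted descending: 111, 111, 108, 90, 86, 40, 24, 13.
truck 1: place 111 kg, 39 kg left
truck 2: place 111 kg, 39 kg left
truck 3: place 108 kg, 42 kg left
truck 4: place 90 kg, 60 kg left
truck 5: place 86 kg, 64 kg left
truck 3: place 40 kg, 2 kg left
truck 1: place 24 kg, 15 kg left
truck 1: place 13 kg, 2 kg left
Final trucks: [111,24,13] [111] [108,40] [90] [86].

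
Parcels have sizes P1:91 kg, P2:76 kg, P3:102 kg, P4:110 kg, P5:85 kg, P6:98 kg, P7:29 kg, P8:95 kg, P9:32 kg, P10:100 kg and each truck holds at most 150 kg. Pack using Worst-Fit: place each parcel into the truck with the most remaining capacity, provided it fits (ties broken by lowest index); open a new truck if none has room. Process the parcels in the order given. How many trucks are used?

8

Put P1 (91 kg) in truck 1; 59 kg remain.
Put P2 (76 kg) in truck 2; 74 kg remain.
Put P3 (102 kg) in truck 3; 48 kg remain.
Put P4 (110 kg) in truck 4; 40 kg remain.
Put P5 (85 kg) in truck 5; 65 kg remain.
Put P6 (98 kg) in truck 6; 52 kg remain.
Put P7 (29 kg) in truck 2; 45 kg remain.
Put P8 (95 kg) in truck 7; 55 kg remain.
Put P9 (32 kg) in truck 5; 33 kg remain.
Put P10 (100 kg) in truck 8; 50 kg remain.
Final trucks: [91] [76,29] [102] [110] [85,32] [98] [95] [100].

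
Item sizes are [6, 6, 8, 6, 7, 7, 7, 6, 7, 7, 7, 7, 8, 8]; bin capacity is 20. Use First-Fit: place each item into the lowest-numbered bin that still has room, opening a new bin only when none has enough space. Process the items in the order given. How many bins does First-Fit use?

6 bins

6 → bin 1 (remaining 14)
6 → bin 1 (remaining 8)
8 → bin 1 (remaining 0)
6 → bin 2 (remaining 14)
7 → bin 2 (remaining 7)
7 → bin 2 (remaining 0)
7 → bin 3 (remaining 13)
6 → bin 3 (remaining 7)
7 → bin 3 (remaining 0)
7 → bin 4 (remaining 13)
7 → bin 4 (remaining 6)
7 → bin 5 (remaining 13)
8 → bin 5 (remaining 5)
8 → bin 6 (remaining 12)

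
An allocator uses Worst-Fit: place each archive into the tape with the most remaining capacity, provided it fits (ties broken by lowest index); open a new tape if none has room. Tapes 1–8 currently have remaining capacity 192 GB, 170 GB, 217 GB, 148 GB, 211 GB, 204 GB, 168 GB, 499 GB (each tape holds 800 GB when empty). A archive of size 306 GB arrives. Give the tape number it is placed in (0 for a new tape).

8

Tapes with room: tape 8 (499 GB).
Most room is tape 8 with 499 GB free.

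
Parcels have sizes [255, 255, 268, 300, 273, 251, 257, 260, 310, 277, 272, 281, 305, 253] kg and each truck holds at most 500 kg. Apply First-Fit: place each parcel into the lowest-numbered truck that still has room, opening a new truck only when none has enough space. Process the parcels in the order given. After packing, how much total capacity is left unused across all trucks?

3183

255 kg → truck 1 (remaining 245 kg)
255 kg → truck 2 (remaining 245 kg)
268 kg → truck 3 (remaining 232 kg)
300 kg → truck 4 (remaining 200 kg)
273 kg → truck 5 (remaining 227 kg)
251 kg → truck 6 (remaining 249 kg)
257 kg → truck 7 (remaining 243 kg)
260 kg → truck 8 (remaining 240 kg)
310 kg → truck 9 (remaining 190 kg)
277 kg → truck 10 (remaining 223 kg)
272 kg → truck 11 (remaining 228 kg)
281 kg → truck 12 (remaining 219 kg)
305 kg → truck 13 (remaining 195 kg)
253 kg → truck 14 (remaining 247 kg)
14 trucks × 500 kg = 7000 kg; used 3817 kg; unused 3183 kg.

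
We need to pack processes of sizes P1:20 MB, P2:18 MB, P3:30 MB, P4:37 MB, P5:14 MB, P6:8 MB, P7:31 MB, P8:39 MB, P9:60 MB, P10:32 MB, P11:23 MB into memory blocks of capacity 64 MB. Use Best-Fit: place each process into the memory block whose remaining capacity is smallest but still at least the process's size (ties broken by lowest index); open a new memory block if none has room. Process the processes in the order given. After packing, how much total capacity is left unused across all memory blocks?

72

Put P1 (20 MB) in memory block 1; 44 MB remain.
Put P2 (18 MB) in memory block 1; 26 MB remain.
Put P3 (30 MB) in memory block 2; 34 MB remain.
Put P4 (37 MB) in memory block 3; 27 MB remain.
Put P5 (14 MB) in memory block 1; 12 MB remain.
Put P6 (8 MB) in memory block 1; 4 MB remain.
Put P7 (31 MB) in memory block 2; 3 MB remain.
Put P8 (39 MB) in memory block 4; 25 MB remain.
Put P9 (60 MB) in memory block 5; 4 MB remain.
Put P10 (32 MB) in memory block 6; 32 MB remain.
Put P11 (23 MB) in memory block 4; 2 MB remain.
6 memory blocks × 64 MB = 384 MB; used 312 MB; unused 72 MB.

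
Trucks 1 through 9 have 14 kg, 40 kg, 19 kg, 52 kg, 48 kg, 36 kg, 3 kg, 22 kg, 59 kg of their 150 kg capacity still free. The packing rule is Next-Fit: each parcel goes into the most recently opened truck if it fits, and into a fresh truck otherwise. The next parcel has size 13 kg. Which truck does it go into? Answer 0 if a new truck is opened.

9

Next-Fit only looks at truck 9, which has 59 kg free.
13 kg fits there.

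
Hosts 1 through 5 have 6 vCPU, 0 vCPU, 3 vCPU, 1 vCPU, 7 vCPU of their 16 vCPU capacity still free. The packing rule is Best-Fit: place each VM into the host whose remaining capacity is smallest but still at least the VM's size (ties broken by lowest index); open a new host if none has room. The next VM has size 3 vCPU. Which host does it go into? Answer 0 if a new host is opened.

3

Hosts with room: host 1 (6 vCPU), host 3 (3 vCPU), host 5 (7 vCPU).
Tightest fit is host 3 with 3 vCPU free.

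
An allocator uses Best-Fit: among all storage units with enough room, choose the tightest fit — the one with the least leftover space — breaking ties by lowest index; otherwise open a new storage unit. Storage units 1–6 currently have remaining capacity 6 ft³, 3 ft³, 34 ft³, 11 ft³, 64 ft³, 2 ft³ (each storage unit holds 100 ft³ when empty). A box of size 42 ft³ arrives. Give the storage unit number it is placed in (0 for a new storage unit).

Storage units with room: storage unit 5 (64 ft³).
Tightest fit is storage unit 5 with 64 ft³ free.

5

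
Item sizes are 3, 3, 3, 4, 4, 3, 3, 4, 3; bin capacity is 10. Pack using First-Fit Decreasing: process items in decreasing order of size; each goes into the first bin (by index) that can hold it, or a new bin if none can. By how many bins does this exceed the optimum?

First-Fit Decreasing: [4,4] [4,3,3] [3,3,3] [3] → 4 bins.
Total size 30; any packing needs at least ⌈30/10⌉ = 3 bins.
An optimal packing achieves that bound: [4,3,3] [4,3,3] [4,3,3] → 3 bins.
Excess: 4 − 3 = 1.

1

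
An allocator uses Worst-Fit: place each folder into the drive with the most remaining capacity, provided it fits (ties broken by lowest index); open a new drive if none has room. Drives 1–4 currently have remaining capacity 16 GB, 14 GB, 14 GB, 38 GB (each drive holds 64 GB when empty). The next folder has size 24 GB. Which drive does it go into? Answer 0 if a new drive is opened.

4

Drives with room: drive 4 (38 GB).
Most room is drive 4 with 38 GB free.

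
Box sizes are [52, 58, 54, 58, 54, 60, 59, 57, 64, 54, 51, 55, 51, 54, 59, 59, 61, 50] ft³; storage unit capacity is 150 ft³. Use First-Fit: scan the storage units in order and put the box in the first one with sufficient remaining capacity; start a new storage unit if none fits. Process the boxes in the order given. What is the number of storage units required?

storage unit 1: place 52 ft³, 98 ft³ left
storage unit 1: place 58 ft³, 40 ft³ left
storage unit 2: place 54 ft³, 96 ft³ left
storage unit 2: place 58 ft³, 38 ft³ left
storage unit 3: place 54 ft³, 96 ft³ left
storage unit 3: place 60 ft³, 36 ft³ left
storage unit 4: place 59 ft³, 91 ft³ left
storage unit 4: place 57 ft³, 34 ft³ left
storage unit 5: place 64 ft³, 86 ft³ left
storage unit 5: place 54 ft³, 32 ft³ left
storage unit 6: place 51 ft³, 99 ft³ left
storage unit 6: place 55 ft³, 44 ft³ left
storage unit 7: place 51 ft³, 99 ft³ left
storage unit 7: place 54 ft³, 45 ft³ left
storage unit 8: place 59 ft³, 91 ft³ left
storage unit 8: place 59 ft³, 32 ft³ left
storage unit 9: place 61 ft³, 89 ft³ left
storage unit 9: place 50 ft³, 39 ft³ left
Final storage units: [52,58] [54,58] [54,60] [59,57] [64,54] [51,55] [51,54] [59,59] [61,50].

9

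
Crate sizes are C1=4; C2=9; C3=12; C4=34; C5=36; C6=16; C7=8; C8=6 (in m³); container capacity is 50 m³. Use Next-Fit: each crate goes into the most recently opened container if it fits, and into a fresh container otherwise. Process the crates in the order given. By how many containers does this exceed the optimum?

Next-Fit: [4,9,12] [34] [36] [16,8,6] → 4 containers.
Total size 125 m³; any packing needs at least ⌈125/50⌉ = 3 containers.
An optimal packing achieves that bound: [36,12] [34,16] [9,8,6,4] → 3 containers.
Excess: 4 − 3 = 1.

1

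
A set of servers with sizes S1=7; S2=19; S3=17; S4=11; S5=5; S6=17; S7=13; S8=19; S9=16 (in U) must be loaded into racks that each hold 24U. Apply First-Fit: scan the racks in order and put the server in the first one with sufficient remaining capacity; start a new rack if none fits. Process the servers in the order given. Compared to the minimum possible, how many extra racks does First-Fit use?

First-Fit: [7,17] [19,5] [11,13] [17] [19] [16] → 6 racks.
Total size 124U; any packing needs at least ⌈124/24⌉ = 6 racks.
So 6 is already optimal.

0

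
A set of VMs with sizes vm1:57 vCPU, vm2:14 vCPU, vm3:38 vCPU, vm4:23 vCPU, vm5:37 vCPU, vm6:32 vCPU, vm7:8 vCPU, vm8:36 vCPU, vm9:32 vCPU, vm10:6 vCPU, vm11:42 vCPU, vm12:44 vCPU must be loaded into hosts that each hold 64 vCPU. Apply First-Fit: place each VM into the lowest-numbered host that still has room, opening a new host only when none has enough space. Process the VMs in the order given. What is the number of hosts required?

host 1: place vm1 (57 vCPU), 7 vCPU left
host 2: place vm2 (14 vCPU), 50 vCPU left
host 2: place vm3 (38 vCPU), 12 vCPU left
host 3: place vm4 (23 vCPU), 41 vCPU left
host 3: place vm5 (37 vCPU), 4 vCPU left
host 4: place vm6 (32 vCPU), 32 vCPU left
host 2: place vm7 (8 vCPU), 4 vCPU left
host 5: place vm8 (36 vCPU), 28 vCPU left
host 4: place vm9 (32 vCPU), 0 vCPU left
host 1: place vm10 (6 vCPU), 1 vCPU left
host 6: place vm11 (42 vCPU), 22 vCPU left
host 7: place vm12 (44 vCPU), 20 vCPU left

7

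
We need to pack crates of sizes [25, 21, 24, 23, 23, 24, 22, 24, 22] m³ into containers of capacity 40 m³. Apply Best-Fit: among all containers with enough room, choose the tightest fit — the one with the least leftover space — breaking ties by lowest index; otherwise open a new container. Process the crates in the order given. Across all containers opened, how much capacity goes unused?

Put 25 m³ in container 1; 15 m³ remain.
Put 21 m³ in container 2; 19 m³ remain.
Put 24 m³ in container 3; 16 m³ remain.
Put 23 m³ in container 4; 17 m³ remain.
Put 23 m³ in container 5; 17 m³ remain.
Put 24 m³ in container 6; 16 m³ remain.
Put 22 m³ in container 7; 18 m³ remain.
Put 24 m³ in container 8; 16 m³ remain.
Put 22 m³ in container 9; 18 m³ remain.
9 containers × 40 m³ = 360 m³; used 208 m³; unused 152 m³.

152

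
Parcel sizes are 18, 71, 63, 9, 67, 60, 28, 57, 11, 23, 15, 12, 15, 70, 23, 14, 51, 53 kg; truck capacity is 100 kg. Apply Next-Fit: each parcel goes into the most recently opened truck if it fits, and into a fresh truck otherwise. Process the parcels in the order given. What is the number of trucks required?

9

18 kg → truck 1 (remaining 82 kg)
71 kg → truck 1 (remaining 11 kg)
63 kg → truck 2 (remaining 37 kg)
9 kg → truck 2 (remaining 28 kg)
67 kg → truck 3 (remaining 33 kg)
60 kg → truck 4 (remaining 40 kg)
28 kg → truck 4 (remaining 12 kg)
57 kg → truck 5 (remaining 43 kg)
11 kg → truck 5 (remaining 32 kg)
23 kg → truck 5 (remaining 9 kg)
15 kg → truck 6 (remaining 85 kg)
12 kg → truck 6 (remaining 73 kg)
15 kg → truck 6 (remaining 58 kg)
70 kg → truck 7 (remaining 30 kg)
23 kg → truck 7 (remaining 7 kg)
14 kg → truck 8 (remaining 86 kg)
51 kg → truck 8 (remaining 35 kg)
53 kg → truck 9 (remaining 47 kg)
Final trucks: [18,71] [63,9] [67] [60,28] [57,11,23] [15,12,15] [70,23] [14,51] [53].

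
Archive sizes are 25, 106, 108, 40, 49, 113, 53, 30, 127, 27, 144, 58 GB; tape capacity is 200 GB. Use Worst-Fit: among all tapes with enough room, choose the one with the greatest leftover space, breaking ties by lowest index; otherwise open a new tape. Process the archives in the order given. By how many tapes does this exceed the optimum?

Worst-Fit: [25,106,49] [108,40,30] [113,53] [127,27] [144] [58] → 6 tapes.
Total size 880 GB; any packing needs at least ⌈880/200⌉ = 5 tapes.
An optimal packing achieves that bound: [144,53] [127,58] [113,49,30] [108,40,27,25] [106] → 5 tapes.
Excess: 6 − 5 = 1.

1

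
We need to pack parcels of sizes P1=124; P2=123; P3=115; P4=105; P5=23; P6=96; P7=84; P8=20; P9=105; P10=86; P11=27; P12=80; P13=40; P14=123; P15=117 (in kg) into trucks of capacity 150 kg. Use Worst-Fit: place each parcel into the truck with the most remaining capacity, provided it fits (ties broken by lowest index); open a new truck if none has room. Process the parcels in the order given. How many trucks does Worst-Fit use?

truck 1: place P1 (124 kg), 26 kg left
truck 2: place P2 (123 kg), 27 kg left
truck 3: place P3 (115 kg), 35 kg left
truck 4: place P4 (105 kg), 45 kg left
truck 4: place P5 (23 kg), 22 kg left
truck 5: place P6 (96 kg), 54 kg left
truck 6: place P7 (84 kg), 66 kg left
truck 6: place P8 (20 kg), 46 kg left
truck 7: place P9 (105 kg), 45 kg left
truck 8: place P10 (86 kg), 64 kg left
truck 8: place P11 (27 kg), 37 kg left
truck 9: place P12 (80 kg), 70 kg left
truck 9: place P13 (40 kg), 30 kg left
truck 10: place P14 (123 kg), 27 kg left
truck 11: place P15 (117 kg), 33 kg left

11 trucks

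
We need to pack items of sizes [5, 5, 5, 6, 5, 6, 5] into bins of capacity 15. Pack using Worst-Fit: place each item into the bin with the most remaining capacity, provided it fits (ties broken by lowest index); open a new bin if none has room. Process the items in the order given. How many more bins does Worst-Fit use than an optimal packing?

0

Worst-Fit: [5,5,5] [6,5] [6,5] → 3 bins.
Total size 37; any packing needs at least ⌈37/15⌉ = 3 bins.
So 3 is already optimal.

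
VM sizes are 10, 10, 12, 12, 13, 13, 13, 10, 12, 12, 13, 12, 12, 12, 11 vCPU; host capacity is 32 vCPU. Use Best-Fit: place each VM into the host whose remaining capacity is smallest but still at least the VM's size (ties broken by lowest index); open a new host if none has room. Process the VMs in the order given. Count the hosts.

Put 10 vCPU in host 1; 22 vCPU remain.
Put 10 vCPU in host 1; 12 vCPU remain.
Put 12 vCPU in host 1; 0 vCPU remain.
Put 12 vCPU in host 2; 20 vCPU remain.
Put 13 vCPU in host 2; 7 vCPU remain.
Put 13 vCPU in host 3; 19 vCPU remain.
Put 13 vCPU in host 3; 6 vCPU remain.
Put 10 vCPU in host 4; 22 vCPU remain.
Put 12 vCPU in host 4; 10 vCPU remain.
Put 12 vCPU in host 5; 20 vCPU remain.
Put 13 vCPU in host 5; 7 vCPU remain.
Put 12 vCPU in host 6; 20 vCPU remain.
Put 12 vCPU in host 6; 8 vCPU remain.
Put 12 vCPU in host 7; 20 vCPU remain.
Put 11 vCPU in host 7; 9 vCPU remain.
Final hosts: [10,10,12] [12,13] [13,13] [10,12] [12,13] [12,12] [12,11].

7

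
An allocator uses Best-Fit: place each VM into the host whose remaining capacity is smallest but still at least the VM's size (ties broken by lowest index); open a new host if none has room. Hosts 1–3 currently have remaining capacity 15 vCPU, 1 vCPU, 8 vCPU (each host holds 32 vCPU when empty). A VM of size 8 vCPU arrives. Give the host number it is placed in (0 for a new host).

3

Hosts with room: host 1 (15 vCPU), host 3 (8 vCPU).
Tightest fit is host 3 with 8 vCPU free.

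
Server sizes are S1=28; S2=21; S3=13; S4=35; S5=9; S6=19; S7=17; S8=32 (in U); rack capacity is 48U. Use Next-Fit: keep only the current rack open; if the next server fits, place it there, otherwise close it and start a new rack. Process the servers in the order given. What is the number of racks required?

5 racks

Put S1 (28U) in rack 1; 20U remain.
Put S2 (21U) in rack 2; 27U remain.
Put S3 (13U) in rack 2; 14U remain.
Put S4 (35U) in rack 3; 13U remain.
Put S5 (9U) in rack 3; 4U remain.
Put S6 (19U) in rack 4; 29U remain.
Put S7 (17U) in rack 4; 12U remain.
Put S8 (32U) in rack 5; 16U remain.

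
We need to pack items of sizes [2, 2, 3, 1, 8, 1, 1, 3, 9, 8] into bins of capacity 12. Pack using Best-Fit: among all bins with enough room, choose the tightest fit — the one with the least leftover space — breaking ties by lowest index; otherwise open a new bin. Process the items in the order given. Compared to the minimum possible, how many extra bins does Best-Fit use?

0

Best-Fit: [2,2,3,1,1,1] [8,3] [9] [8] → 4 bins.
Total size 38; any packing needs at least ⌈38/12⌉ = 4 bins.
So 4 is already optimal.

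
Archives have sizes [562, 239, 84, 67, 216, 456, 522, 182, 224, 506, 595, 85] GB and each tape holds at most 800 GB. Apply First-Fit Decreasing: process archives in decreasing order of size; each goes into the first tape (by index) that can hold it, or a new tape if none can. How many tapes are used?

Sorted descending: 595, 562, 522, 506, 456, 239, 224, 216, 182, 85, 84, 67.
Put 595 GB in tape 1; 205 GB remain.
Put 562 GB in tape 2; 238 GB remain.
Put 522 GB in tape 3; 278 GB remain.
Put 506 GB in tape 4; 294 GB remain.
Put 456 GB in tape 5; 344 GB remain.
Put 239 GB in tape 3; 39 GB remain.
Put 224 GB in tape 2; 14 GB remain.
Put 216 GB in tape 4; 78 GB remain.
Put 182 GB in tape 1; 23 GB remain.
Put 85 GB in tape 5; 259 GB remain.
Put 84 GB in tape 5; 175 GB remain.
Put 67 GB in tape 4; 11 GB remain.
Final tapes: [595,182] [562,224] [522,239] [506,216,67] [456,85,84].

5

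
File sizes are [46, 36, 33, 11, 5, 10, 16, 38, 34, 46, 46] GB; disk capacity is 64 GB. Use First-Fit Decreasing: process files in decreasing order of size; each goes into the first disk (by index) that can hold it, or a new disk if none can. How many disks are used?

7

Sorted descending: 46, 46, 46, 38, 36, 34, 33, 16, 11, 10, 5.
46 GB → disk 1 (remaining 18 GB)
46 GB → disk 2 (remaining 18 GB)
46 GB → disk 3 (remaining 18 GB)
38 GB → disk 4 (remaining 26 GB)
36 GB → disk 5 (remaining 28 GB)
34 GB → disk 6 (remaining 30 GB)
33 GB → disk 7 (remaining 31 GB)
16 GB → disk 1 (remaining 2 GB)
11 GB → disk 2 (remaining 7 GB)
10 GB → disk 3 (remaining 8 GB)
5 GB → disk 2 (remaining 2 GB)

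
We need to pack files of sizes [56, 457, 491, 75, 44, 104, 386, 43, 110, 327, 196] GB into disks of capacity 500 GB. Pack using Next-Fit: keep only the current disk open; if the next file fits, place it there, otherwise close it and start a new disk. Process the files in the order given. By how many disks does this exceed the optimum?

2

Next-Fit: [56] [457] [491] [75,44,104] [386,43] [110,327] [196] → 7 disks.
Total size 2289 GB; any packing needs at least ⌈2289/500⌉ = 5 disks.
An optimal packing achieves that bound: [491] [457,43] [386,110] [327,104,56] [196,75,44] → 5 disks.
Excess: 7 − 5 = 2.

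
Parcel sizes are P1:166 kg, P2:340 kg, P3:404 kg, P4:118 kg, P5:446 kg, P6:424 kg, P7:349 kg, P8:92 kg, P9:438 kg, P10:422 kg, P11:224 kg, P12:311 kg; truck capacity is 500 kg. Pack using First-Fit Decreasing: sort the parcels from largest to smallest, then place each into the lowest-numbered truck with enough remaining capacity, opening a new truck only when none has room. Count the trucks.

Sorted descending: 446, 438, 424, 422, 404, 349, 340, 311, 224, 166, 118, 92.
Put 446 kg in truck 1; 54 kg remain.
Put 438 kg in truck 2; 62 kg remain.
Put 424 kg in truck 3; 76 kg remain.
Put 422 kg in truck 4; 78 kg remain.
Put 404 kg in truck 5; 96 kg remain.
Put 349 kg in truck 6; 151 kg remain.
Put 340 kg in truck 7; 160 kg remain.
Put 311 kg in truck 8; 189 kg remain.
Put 224 kg in truck 9; 276 kg remain.
Put 166 kg in truck 8; 23 kg remain.
Put 118 kg in truck 6; 33 kg remain.
Put 92 kg in truck 5; 4 kg remain.
Final trucks: [446] [438] [424] [422] [404,92] [349,118] [340] [311,166] [224].

9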